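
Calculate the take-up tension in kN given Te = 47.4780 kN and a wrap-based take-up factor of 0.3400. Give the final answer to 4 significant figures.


T_tu = 47.4780 * 0.3400
T_tu = 16.14 kN


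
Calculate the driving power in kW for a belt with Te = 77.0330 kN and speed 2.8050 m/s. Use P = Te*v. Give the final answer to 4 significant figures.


P = Te * v = 77.0330 * 2.8050
P = 216.1 kW


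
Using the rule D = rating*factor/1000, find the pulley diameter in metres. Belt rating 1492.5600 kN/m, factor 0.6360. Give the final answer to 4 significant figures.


D = 1492.5600 * 0.6360 / 1000
D = 0.9493 m


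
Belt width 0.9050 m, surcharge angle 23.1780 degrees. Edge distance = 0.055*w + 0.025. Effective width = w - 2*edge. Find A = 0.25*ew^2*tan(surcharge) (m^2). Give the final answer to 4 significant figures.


edge = 0.055*0.9050 + 0.025 = 0.074775 m
ew = 0.9050 - 2*0.074775 = 0.75545 m
A = 0.25 * 0.75545^2 * tan(23.1780 deg)
A = 0.06109 m^2


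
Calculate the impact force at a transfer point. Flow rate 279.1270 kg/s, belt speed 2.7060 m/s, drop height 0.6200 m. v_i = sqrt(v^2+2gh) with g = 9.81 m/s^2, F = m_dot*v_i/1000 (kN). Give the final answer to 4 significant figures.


v_i = sqrt(2.7060^2 + 2*9.81*0.6200) = 4.41439 m/s
F = 279.1270 * 4.41439 / 1000
F = 1.232 kN


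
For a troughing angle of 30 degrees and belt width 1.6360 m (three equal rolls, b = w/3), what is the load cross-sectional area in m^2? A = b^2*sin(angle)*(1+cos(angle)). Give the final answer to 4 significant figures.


b = 1.6360/3 = 0.545333 m
A = 0.545333^2 * sin(30 deg) * (1 + cos(30 deg))
A = 0.2775 m^2


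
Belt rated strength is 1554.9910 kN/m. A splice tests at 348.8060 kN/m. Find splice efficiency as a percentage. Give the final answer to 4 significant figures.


Eff = 348.8060 / 1554.9910 * 100
Eff = 22.43 %


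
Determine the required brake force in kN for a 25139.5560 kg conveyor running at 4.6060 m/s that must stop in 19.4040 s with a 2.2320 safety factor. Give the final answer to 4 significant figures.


F = 25139.5560 * 4.6060 / 19.4040 * 2.2320 / 1000
F = 13.32 kN


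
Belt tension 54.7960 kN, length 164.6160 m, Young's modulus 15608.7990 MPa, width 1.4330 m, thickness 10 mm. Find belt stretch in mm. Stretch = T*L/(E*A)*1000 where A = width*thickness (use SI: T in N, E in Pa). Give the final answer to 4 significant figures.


A = 1.4330 * 0.01 = 0.01433 m^2
Stretch = 54.7960*1000 * 164.6160 / (15608.7990e6 * 0.01433) * 1000
Stretch = 40.33 mm


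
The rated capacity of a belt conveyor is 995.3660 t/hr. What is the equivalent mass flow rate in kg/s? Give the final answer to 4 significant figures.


m_dot = 995.3660 * 1000 / 3600
m_dot = 276.5 kg/s


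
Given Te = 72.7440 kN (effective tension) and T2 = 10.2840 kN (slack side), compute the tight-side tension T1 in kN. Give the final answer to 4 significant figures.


T1 = Te + T2 = 72.7440 + 10.2840
T1 = 83.03 kN


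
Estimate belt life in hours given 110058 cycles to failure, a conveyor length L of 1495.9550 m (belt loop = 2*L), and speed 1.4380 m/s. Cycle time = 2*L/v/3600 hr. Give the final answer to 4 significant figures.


cycle_time = 2 * 1495.9550 / 1.4380 / 3600 = 0.577946 hr
life = 110058 * 0.577946 = 63610 hours


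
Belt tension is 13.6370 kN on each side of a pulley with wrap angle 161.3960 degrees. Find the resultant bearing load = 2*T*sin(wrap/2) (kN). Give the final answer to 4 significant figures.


F = 2 * 13.6370 * sin(161.3960/2 deg)
F = 26.92 kN


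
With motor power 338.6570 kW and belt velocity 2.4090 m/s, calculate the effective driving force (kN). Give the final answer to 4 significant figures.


Te = P / v = 338.6570 / 2.4090
Te = 140.6 kN


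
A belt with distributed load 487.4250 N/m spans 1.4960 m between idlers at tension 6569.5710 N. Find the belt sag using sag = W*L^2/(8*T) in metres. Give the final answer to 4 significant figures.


sag = 487.4250 * 1.4960^2 / (8 * 6569.5710)
sag = 0.02076 m


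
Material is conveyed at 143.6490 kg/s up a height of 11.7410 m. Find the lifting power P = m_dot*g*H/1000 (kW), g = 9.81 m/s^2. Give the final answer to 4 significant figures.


P = 143.6490 * 9.81 * 11.7410 / 1000
P = 16.55 kW


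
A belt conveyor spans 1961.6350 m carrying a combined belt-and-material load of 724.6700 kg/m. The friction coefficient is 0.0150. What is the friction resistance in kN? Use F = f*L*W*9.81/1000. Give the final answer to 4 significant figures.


F = 0.0150 * 1961.6350 * 724.6700 * 9.81 / 1000
F = 209.2 kN


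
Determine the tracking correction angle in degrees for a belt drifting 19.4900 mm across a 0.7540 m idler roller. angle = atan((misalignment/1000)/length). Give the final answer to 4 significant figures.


misalign_m = 19.4900 / 1000 = 0.019490 m
angle = atan(0.019490 / 0.7540)
angle = 1.481 deg


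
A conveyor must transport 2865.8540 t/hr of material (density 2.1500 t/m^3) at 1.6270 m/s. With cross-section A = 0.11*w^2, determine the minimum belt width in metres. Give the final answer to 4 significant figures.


A_req = 2865.8540 / (1.6270 * 2.1500 * 3600) = 0.227576 m^2
w = sqrt(0.227576 / 0.11)
w = 1.438 m


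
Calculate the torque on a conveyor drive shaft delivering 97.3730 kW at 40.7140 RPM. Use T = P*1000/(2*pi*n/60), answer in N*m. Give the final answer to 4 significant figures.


omega = 2*pi*40.7140/60 = 4.26356 rad/s
T = 97.3730*1000 / 4.26356
T = 22840 N*m


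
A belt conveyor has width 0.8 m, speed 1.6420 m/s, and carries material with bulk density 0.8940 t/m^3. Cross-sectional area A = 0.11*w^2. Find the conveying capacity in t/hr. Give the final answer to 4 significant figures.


A = 0.11 * 0.8^2 = 0.0704 m^2
C = 0.0704 * 1.6420 * 0.8940 * 3600
C = 372.0 t/hr


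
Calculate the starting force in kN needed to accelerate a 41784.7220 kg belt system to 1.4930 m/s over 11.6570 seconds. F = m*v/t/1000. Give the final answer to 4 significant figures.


F = 41784.7220 * 1.4930 / 11.6570 / 1000
F = 5.352 kN


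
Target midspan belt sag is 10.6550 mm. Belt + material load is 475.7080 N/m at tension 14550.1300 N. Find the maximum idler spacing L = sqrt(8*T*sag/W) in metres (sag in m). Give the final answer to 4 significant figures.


sag = 10.6550/1000 = 0.010655 m
L = sqrt(8 * 14550.1300 * 0.010655 / 475.7080)
L = 1.615 m


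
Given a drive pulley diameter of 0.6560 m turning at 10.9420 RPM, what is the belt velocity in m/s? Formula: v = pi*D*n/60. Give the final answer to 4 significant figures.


v = pi * 0.6560 * 10.9420 / 60
v = 0.3758 m/s


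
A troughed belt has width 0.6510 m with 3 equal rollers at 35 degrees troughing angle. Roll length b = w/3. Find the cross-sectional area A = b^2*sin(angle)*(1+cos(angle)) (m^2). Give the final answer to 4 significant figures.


b = 0.6510/3 = 0.217 m
A = 0.217^2 * sin(35 deg) * (1 + cos(35 deg))
A = 0.04913 m^2


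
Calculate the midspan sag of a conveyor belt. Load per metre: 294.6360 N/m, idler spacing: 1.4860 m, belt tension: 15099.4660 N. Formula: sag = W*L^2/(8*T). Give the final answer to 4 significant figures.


sag = 294.6360 * 1.4860^2 / (8 * 15099.4660)
sag = 0.005386 m


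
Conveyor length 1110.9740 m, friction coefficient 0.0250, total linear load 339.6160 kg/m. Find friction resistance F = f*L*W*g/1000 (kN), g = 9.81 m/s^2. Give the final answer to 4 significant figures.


F = 0.0250 * 1110.9740 * 339.6160 * 9.81 / 1000
F = 92.53 kN


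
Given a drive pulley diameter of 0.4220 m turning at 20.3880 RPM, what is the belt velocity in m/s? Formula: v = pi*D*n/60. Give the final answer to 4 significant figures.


v = pi * 0.4220 * 20.3880 / 60
v = 0.4505 m/s


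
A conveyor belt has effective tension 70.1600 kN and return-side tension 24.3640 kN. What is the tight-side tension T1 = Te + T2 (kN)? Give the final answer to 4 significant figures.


T1 = Te + T2 = 70.1600 + 24.3640
T1 = 94.52 kN


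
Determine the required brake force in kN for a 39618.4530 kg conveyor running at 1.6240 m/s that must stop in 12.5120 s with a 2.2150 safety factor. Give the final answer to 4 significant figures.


F = 39618.4530 * 1.6240 / 12.5120 * 2.2150 / 1000
F = 11.39 kN


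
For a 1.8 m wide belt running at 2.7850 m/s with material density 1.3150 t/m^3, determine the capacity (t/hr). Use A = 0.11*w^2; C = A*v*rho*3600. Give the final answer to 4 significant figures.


A = 0.11 * 1.8^2 = 0.3564 m^2
C = 0.3564 * 2.7850 * 1.3150 * 3600
C = 4699 t/hr


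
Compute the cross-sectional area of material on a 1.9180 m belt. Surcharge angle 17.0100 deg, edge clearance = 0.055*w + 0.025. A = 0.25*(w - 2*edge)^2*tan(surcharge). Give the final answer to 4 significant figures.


edge = 0.055*1.9180 + 0.025 = 0.13049 m
ew = 1.9180 - 2*0.13049 = 1.65702 m
A = 0.25 * 1.65702^2 * tan(17.0100 deg)
A = 0.2100 m^2


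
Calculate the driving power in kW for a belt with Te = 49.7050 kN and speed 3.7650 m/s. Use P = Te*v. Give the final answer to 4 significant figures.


P = Te * v = 49.7050 * 3.7650
P = 187.1 kW


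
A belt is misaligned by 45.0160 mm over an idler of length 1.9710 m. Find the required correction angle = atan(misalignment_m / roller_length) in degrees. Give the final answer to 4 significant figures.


misalign_m = 45.0160 / 1000 = 0.045016 m
angle = atan(0.045016 / 1.9710)
angle = 1.308 deg


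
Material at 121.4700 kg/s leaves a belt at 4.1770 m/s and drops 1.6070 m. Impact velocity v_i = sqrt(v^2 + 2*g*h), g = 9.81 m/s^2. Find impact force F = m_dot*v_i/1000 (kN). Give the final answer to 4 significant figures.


v_i = sqrt(4.1770^2 + 2*9.81*1.6070) = 6.99833 m/s
F = 121.4700 * 6.99833 / 1000
F = 0.8501 kN


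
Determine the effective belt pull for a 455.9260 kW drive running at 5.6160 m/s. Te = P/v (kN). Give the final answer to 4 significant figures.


Te = P / v = 455.9260 / 5.6160
Te = 81.18 kN


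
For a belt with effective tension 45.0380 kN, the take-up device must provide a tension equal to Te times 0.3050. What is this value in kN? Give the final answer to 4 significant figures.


T_tu = 45.0380 * 0.3050
T_tu = 13.74 kN


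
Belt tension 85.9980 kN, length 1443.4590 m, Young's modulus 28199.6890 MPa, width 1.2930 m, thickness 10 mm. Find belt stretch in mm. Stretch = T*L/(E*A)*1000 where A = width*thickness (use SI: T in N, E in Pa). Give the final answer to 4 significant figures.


A = 1.2930 * 0.01 = 0.01293 m^2
Stretch = 85.9980*1000 * 1443.4590 / (28199.6890e6 * 0.01293) * 1000
Stretch = 340.4 mm


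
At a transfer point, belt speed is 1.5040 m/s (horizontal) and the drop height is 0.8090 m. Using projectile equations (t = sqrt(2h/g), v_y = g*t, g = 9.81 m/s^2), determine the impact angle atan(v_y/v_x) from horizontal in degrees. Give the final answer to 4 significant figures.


t = sqrt(2*0.8090/9.81) = 0.40612 s
v_y = 9.81 * 0.40612 = 3.98404 m/s
angle = atan(3.98404 / 1.5040) = 69.32 deg


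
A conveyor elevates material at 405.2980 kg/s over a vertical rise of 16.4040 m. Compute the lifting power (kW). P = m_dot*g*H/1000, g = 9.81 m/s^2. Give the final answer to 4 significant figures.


P = 405.2980 * 9.81 * 16.4040 / 1000
P = 65.22 kW


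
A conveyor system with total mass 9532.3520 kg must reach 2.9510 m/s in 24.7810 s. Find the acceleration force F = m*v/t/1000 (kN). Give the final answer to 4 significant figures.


F = 9532.3520 * 2.9510 / 24.7810 / 1000
F = 1.135 kN


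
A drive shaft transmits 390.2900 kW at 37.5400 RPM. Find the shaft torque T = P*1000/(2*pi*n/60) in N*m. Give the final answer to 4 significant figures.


omega = 2*pi*37.5400/60 = 3.93118 rad/s
T = 390.2900*1000 / 3.93118
T = 99280 N*m


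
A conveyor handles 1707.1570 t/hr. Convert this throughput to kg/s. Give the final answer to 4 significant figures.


m_dot = 1707.1570 * 1000 / 3600
m_dot = 474.2 kg/s


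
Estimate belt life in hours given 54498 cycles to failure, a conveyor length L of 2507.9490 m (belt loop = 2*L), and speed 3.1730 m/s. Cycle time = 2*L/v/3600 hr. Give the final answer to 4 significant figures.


cycle_time = 2 * 2507.9490 / 3.1730 / 3600 = 0.439113 hr
life = 54498 * 0.439113 = 23930 hours


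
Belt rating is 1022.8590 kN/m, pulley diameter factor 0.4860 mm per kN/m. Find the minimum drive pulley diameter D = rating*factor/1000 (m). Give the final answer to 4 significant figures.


D = 1022.8590 * 0.4860 / 1000
D = 0.4971 m


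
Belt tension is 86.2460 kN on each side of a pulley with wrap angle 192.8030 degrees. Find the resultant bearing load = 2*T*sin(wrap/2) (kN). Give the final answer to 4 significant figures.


F = 2 * 86.2460 * sin(192.8030/2 deg)
F = 171.4 kN


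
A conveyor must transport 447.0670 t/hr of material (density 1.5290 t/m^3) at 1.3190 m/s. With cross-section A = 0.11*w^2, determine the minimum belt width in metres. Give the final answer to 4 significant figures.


A_req = 447.0670 / (1.3190 * 1.5290 * 3600) = 0.0615769 m^2
w = sqrt(0.0615769 / 0.11)
w = 0.7482 m


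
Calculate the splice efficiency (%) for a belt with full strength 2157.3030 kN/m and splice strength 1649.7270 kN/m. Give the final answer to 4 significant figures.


Eff = 1649.7270 / 2157.3030 * 100
Eff = 76.47 %


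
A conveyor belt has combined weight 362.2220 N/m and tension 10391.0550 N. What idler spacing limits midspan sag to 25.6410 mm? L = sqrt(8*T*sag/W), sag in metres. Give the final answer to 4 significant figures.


sag = 25.6410/1000 = 0.025641 m
L = sqrt(8 * 10391.0550 * 0.025641 / 362.2220)
L = 2.426 m


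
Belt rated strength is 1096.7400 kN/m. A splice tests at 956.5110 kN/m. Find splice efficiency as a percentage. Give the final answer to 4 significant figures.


Eff = 956.5110 / 1096.7400 * 100
Eff = 87.21 %


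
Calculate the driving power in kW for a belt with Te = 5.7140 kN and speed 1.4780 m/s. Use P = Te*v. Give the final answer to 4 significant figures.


P = Te * v = 5.7140 * 1.4780
P = 8.445 kW


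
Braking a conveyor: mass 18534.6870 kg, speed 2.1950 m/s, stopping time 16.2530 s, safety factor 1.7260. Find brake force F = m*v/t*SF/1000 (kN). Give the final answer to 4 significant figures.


F = 18534.6870 * 2.1950 / 16.2530 * 1.7260 / 1000
F = 4.320 kN


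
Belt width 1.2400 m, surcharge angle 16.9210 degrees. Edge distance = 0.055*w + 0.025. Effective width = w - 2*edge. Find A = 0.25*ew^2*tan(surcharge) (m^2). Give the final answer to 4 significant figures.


edge = 0.055*1.2400 + 0.025 = 0.0932 m
ew = 1.2400 - 2*0.0932 = 1.0536 m
A = 0.25 * 1.0536^2 * tan(16.9210 deg)
A = 0.08443 m^2


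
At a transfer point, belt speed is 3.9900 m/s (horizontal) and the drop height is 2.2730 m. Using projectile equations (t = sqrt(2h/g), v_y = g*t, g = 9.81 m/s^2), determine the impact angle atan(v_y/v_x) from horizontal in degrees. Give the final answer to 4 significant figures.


t = sqrt(2*2.2730/9.81) = 0.680738 s
v_y = 9.81 * 0.680738 = 6.67804 m/s
angle = atan(6.67804 / 3.9900) = 59.14 deg


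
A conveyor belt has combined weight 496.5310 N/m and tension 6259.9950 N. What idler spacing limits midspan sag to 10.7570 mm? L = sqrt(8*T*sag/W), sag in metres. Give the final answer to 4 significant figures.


sag = 10.7570/1000 = 0.010757 m
L = sqrt(8 * 6259.9950 * 0.010757 / 496.5310)
L = 1.042 m


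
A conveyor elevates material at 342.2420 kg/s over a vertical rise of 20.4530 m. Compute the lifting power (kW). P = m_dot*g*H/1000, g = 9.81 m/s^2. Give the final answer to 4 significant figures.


P = 342.2420 * 9.81 * 20.4530 / 1000
P = 68.67 kW


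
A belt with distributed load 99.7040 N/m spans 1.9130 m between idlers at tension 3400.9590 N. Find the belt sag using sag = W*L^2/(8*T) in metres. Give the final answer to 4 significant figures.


sag = 99.7040 * 1.9130^2 / (8 * 3400.9590)
sag = 0.01341 m


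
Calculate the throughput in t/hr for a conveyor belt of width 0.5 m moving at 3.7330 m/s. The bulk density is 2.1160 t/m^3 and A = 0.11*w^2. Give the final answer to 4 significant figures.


A = 0.11 * 0.5^2 = 0.0275 m^2
C = 0.0275 * 3.7330 * 2.1160 * 3600
C = 782.0 t/hr


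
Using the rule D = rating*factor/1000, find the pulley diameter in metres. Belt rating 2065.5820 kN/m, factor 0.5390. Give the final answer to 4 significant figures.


D = 2065.5820 * 0.5390 / 1000
D = 1.113 m


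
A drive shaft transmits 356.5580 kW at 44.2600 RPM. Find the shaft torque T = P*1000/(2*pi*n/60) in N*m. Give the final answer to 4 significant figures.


omega = 2*pi*44.2600/60 = 4.6349 rad/s
T = 356.5580*1000 / 4.6349
T = 76930 N*m


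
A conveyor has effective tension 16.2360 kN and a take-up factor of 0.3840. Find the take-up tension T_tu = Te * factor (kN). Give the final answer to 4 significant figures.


T_tu = 16.2360 * 0.3840
T_tu = 6.235 kN


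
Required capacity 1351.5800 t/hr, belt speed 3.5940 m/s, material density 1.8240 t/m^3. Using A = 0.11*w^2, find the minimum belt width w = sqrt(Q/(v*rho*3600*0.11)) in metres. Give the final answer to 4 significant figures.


A_req = 1351.5800 / (3.5940 * 1.8240 * 3600) = 0.0572712 m^2
w = sqrt(0.0572712 / 0.11)
w = 0.7216 m


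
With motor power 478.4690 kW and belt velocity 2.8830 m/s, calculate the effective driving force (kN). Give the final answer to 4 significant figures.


Te = P / v = 478.4690 / 2.8830
Te = 166.0 kN


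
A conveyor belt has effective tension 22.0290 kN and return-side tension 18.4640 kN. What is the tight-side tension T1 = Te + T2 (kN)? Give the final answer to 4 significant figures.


T1 = Te + T2 = 22.0290 + 18.4640
T1 = 40.49 kN


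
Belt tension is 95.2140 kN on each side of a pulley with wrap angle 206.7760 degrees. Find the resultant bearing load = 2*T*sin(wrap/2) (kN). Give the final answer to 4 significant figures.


F = 2 * 95.2140 * sin(206.7760/2 deg)
F = 185.3 kN


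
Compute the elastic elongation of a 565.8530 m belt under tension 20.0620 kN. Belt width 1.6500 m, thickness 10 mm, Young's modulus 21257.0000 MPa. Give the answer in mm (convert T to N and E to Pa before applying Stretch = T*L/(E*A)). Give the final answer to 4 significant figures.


A = 1.6500 * 0.01 = 0.01650 m^2
Stretch = 20.0620*1000 * 565.8530 / (21257.0000e6 * 0.01650) * 1000
Stretch = 32.37 mm


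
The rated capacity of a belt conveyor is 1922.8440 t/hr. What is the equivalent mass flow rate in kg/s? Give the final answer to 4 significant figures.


m_dot = 1922.8440 * 1000 / 3600
m_dot = 534.1 kg/s


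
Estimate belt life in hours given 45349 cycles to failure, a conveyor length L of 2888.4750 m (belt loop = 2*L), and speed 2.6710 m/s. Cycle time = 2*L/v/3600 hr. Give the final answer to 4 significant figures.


cycle_time = 2 * 2888.4750 / 2.6710 / 3600 = 0.600789 hr
life = 45349 * 0.600789 = 27250 hours


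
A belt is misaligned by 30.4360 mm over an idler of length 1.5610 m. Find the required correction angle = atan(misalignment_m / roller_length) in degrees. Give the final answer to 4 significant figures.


misalign_m = 30.4360 / 1000 = 0.030436 m
angle = atan(0.030436 / 1.5610)
angle = 1.117 deg


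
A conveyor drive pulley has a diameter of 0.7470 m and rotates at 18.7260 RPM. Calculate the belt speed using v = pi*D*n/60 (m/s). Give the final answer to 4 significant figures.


v = pi * 0.7470 * 18.7260 / 60
v = 0.7324 m/s


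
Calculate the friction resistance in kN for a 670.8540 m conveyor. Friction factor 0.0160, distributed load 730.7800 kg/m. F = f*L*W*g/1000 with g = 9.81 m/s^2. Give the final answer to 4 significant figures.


F = 0.0160 * 670.8540 * 730.7800 * 9.81 / 1000
F = 76.95 kN


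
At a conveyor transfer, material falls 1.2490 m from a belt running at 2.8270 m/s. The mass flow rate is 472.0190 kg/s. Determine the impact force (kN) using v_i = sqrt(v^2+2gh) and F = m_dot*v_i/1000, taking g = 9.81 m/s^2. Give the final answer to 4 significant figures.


v_i = sqrt(2.8270^2 + 2*9.81*1.2490) = 5.70064 m/s
F = 472.0190 * 5.70064 / 1000
F = 2.691 kN


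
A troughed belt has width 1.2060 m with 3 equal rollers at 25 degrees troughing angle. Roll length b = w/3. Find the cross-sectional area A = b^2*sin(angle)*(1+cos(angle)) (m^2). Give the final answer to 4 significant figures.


b = 1.2060/3 = 0.402 m
A = 0.402^2 * sin(25 deg) * (1 + cos(25 deg))
A = 0.1302 m^2


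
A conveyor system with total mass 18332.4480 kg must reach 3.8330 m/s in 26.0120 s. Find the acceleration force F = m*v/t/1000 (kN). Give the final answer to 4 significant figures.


F = 18332.4480 * 3.8330 / 26.0120 / 1000
F = 2.701 kN


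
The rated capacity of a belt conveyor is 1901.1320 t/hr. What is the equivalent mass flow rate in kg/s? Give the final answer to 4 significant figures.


m_dot = 1901.1320 * 1000 / 3600
m_dot = 528.1 kg/s


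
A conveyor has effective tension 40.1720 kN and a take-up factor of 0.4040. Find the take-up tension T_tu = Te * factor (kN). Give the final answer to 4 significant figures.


T_tu = 40.1720 * 0.4040
T_tu = 16.23 kN


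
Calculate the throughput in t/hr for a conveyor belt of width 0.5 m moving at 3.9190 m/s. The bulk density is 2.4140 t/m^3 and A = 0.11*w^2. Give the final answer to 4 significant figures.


A = 0.11 * 0.5^2 = 0.0275 m^2
C = 0.0275 * 3.9190 * 2.4140 * 3600
C = 936.6 t/hr


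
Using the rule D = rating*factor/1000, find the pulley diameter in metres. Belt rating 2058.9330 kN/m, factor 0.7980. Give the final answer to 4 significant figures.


D = 2058.9330 * 0.7980 / 1000
D = 1.643 m


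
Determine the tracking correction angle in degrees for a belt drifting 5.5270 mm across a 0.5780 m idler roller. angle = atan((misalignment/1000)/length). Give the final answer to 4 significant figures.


misalign_m = 5.5270 / 1000 = 0.005527 m
angle = atan(0.005527 / 0.5780)
angle = 0.5479 deg


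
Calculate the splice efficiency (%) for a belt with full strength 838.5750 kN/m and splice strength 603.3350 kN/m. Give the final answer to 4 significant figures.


Eff = 603.3350 / 838.5750 * 100
Eff = 71.95 %


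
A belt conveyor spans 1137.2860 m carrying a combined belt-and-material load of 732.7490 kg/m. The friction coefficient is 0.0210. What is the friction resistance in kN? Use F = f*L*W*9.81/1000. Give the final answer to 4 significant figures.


F = 0.0210 * 1137.2860 * 732.7490 * 9.81 / 1000
F = 171.7 kN


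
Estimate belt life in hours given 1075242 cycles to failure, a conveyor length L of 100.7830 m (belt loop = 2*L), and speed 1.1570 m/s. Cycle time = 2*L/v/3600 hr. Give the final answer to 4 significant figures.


cycle_time = 2 * 100.7830 / 1.1570 / 3600 = 0.0483929 hr
life = 1075242 * 0.0483929 = 52030 hours


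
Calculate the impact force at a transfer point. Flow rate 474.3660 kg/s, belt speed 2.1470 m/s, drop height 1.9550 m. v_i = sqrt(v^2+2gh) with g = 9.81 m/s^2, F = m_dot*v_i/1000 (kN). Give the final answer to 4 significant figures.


v_i = sqrt(2.1470^2 + 2*9.81*1.9550) = 6.5549 m/s
F = 474.3660 * 6.5549 / 1000
F = 3.109 kN


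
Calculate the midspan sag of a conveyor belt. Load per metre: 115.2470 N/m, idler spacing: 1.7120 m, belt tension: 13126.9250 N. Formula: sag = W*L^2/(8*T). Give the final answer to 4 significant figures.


sag = 115.2470 * 1.7120^2 / (8 * 13126.9250)
sag = 0.003217 m


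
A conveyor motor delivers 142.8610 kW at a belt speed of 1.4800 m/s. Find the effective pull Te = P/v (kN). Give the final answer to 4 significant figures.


Te = P / v = 142.8610 / 1.4800
Te = 96.53 kN


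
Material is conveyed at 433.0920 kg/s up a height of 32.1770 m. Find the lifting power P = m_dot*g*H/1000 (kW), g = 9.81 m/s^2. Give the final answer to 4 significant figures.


P = 433.0920 * 9.81 * 32.1770 / 1000
P = 136.7 kW


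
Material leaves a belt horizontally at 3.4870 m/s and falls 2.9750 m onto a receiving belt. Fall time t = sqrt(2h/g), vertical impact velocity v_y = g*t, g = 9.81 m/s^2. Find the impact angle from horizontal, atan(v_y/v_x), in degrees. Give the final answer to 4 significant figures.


t = sqrt(2*2.9750/9.81) = 0.778796 s
v_y = 9.81 * 0.778796 = 7.63999 m/s
angle = atan(7.63999 / 3.4870) = 65.47 deg


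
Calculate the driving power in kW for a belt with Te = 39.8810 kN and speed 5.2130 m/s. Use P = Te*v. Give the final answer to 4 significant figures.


P = Te * v = 39.8810 * 5.2130
P = 207.9 kW


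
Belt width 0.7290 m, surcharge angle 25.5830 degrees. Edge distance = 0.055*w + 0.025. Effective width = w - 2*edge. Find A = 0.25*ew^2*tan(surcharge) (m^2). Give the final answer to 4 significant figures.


edge = 0.055*0.7290 + 0.025 = 0.065095 m
ew = 0.7290 - 2*0.065095 = 0.59881 m
A = 0.25 * 0.59881^2 * tan(25.5830 deg)
A = 0.04292 m^2


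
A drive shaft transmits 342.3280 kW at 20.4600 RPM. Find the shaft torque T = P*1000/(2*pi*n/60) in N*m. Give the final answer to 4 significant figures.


omega = 2*pi*20.4600/60 = 2.14257 rad/s
T = 342.3280*1000 / 2.14257
T = 159800 N*m


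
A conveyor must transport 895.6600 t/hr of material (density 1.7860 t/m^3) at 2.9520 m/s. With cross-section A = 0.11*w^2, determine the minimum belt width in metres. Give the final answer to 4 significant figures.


A_req = 895.6600 / (2.9520 * 1.7860 * 3600) = 0.0471892 m^2
w = sqrt(0.0471892 / 0.11)
w = 0.6550 m


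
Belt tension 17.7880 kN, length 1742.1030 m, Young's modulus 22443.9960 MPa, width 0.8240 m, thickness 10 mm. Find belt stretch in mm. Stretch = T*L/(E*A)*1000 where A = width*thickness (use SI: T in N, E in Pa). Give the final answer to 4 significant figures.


A = 0.8240 * 0.01 = 0.00824 m^2
Stretch = 17.7880*1000 * 1742.1030 / (22443.9960e6 * 0.00824) * 1000
Stretch = 167.6 mm


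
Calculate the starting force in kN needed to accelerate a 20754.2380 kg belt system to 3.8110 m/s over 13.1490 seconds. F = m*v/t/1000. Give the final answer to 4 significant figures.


F = 20754.2380 * 3.8110 / 13.1490 / 1000
F = 6.015 kN


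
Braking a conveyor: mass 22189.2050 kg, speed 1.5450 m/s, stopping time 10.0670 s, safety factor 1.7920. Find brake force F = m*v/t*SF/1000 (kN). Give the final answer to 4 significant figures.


F = 22189.2050 * 1.5450 / 10.0670 * 1.7920 / 1000
F = 6.103 kN


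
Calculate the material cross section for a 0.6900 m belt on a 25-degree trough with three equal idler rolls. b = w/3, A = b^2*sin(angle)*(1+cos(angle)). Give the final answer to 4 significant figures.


b = 0.6900/3 = 0.23 m
A = 0.23^2 * sin(25 deg) * (1 + cos(25 deg))
A = 0.04262 m^2


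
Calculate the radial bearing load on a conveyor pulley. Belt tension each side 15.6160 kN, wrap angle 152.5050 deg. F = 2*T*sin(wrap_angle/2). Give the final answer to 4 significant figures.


F = 2 * 15.6160 * sin(152.5050/2 deg)
F = 30.34 kN


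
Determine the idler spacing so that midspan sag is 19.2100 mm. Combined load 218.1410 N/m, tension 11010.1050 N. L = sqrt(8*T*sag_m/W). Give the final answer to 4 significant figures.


sag = 19.2100/1000 = 0.019210 m
L = sqrt(8 * 11010.1050 * 0.019210 / 218.1410)
L = 2.785 m


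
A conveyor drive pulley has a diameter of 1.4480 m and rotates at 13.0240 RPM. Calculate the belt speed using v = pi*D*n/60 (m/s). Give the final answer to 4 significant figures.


v = pi * 1.4480 * 13.0240 / 60
v = 0.9874 m/s


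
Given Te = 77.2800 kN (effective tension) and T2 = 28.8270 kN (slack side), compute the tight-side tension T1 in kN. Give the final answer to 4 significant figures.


T1 = Te + T2 = 77.2800 + 28.8270
T1 = 106.1 kN


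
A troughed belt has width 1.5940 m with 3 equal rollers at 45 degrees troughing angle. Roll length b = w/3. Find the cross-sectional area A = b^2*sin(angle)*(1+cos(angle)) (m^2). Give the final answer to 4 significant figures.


b = 1.5940/3 = 0.531333 m
A = 0.531333^2 * sin(45 deg) * (1 + cos(45 deg))
A = 0.3408 m^2


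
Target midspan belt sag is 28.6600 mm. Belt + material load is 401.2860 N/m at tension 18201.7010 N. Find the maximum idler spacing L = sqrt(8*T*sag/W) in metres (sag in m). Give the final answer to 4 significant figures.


sag = 28.6600/1000 = 0.028660 m
L = sqrt(8 * 18201.7010 * 0.028660 / 401.2860)
L = 3.225 m


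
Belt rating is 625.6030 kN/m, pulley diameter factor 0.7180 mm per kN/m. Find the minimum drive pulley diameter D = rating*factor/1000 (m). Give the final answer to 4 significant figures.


D = 625.6030 * 0.7180 / 1000
D = 0.4492 m


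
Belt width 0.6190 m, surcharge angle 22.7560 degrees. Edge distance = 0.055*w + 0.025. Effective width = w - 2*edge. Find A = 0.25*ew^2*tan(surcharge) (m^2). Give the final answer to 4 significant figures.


edge = 0.055*0.6190 + 0.025 = 0.059045 m
ew = 0.6190 - 2*0.059045 = 0.50091 m
A = 0.25 * 0.50091^2 * tan(22.7560 deg)
A = 0.02631 m^2


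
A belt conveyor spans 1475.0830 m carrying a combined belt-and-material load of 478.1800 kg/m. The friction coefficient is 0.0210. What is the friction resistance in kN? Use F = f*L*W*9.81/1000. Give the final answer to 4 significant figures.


F = 0.0210 * 1475.0830 * 478.1800 * 9.81 / 1000
F = 145.3 kN


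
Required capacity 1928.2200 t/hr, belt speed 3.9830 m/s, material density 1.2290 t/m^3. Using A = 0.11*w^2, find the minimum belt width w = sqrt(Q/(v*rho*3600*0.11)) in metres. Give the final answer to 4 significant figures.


A_req = 1928.2200 / (3.9830 * 1.2290 * 3600) = 0.109419 m^2
w = sqrt(0.109419 / 0.11)
w = 0.9974 m


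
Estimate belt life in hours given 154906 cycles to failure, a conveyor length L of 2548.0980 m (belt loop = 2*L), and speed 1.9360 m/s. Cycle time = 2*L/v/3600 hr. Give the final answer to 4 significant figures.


cycle_time = 2 * 2548.0980 / 1.9360 / 3600 = 0.731204 hr
life = 154906 * 0.731204 = 113300 hours


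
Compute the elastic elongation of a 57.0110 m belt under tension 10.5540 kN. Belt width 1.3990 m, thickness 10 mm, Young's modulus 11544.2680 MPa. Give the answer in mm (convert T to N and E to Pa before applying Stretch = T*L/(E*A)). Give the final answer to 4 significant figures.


A = 1.3990 * 0.01 = 0.01399 m^2
Stretch = 10.5540*1000 * 57.0110 / (11544.2680e6 * 0.01399) * 1000
Stretch = 3.726 mm


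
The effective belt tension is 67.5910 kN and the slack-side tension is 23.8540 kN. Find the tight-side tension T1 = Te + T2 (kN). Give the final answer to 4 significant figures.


T1 = Te + T2 = 67.5910 + 23.8540
T1 = 91.44 kN


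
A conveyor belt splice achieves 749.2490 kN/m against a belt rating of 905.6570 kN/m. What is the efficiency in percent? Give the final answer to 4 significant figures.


Eff = 749.2490 / 905.6570 * 100
Eff = 82.73 %


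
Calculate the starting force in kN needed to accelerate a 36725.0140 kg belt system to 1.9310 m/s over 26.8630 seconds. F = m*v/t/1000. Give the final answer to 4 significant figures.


F = 36725.0140 * 1.9310 / 26.8630 / 1000
F = 2.640 kN


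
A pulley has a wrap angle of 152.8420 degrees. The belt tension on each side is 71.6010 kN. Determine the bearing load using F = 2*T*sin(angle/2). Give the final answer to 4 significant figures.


F = 2 * 71.6010 * sin(152.8420/2 deg)
F = 139.2 kN


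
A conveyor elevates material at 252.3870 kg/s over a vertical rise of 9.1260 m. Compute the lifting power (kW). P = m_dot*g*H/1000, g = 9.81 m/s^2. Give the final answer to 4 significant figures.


P = 252.3870 * 9.81 * 9.1260 / 1000
P = 22.60 kW


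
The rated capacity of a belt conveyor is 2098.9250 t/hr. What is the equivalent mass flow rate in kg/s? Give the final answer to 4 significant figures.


m_dot = 2098.9250 * 1000 / 3600
m_dot = 583.0 kg/s


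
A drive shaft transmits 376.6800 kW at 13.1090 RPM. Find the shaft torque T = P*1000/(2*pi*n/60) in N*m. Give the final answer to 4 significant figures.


omega = 2*pi*13.1090/60 = 1.37277 rad/s
T = 376.6800*1000 / 1.37277
T = 274400 N*m


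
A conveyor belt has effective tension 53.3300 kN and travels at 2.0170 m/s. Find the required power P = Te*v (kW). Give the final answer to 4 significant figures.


P = Te * v = 53.3300 * 2.0170
P = 107.6 kW


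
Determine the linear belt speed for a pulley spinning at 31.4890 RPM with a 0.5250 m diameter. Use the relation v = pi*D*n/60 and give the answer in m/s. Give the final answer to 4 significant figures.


v = pi * 0.5250 * 31.4890 / 60
v = 0.8656 m/s


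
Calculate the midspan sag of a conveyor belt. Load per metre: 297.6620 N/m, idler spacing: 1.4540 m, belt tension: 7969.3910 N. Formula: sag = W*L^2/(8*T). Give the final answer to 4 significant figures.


sag = 297.6620 * 1.4540^2 / (8 * 7969.3910)
sag = 0.009870 m


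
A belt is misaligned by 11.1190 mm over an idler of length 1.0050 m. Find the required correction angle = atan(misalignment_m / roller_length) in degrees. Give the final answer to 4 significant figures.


misalign_m = 11.1190 / 1000 = 0.011119 m
angle = atan(0.011119 / 1.0050)
angle = 0.6339 deg


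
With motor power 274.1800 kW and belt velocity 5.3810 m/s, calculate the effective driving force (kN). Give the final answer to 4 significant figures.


Te = P / v = 274.1800 / 5.3810
Te = 50.95 kN


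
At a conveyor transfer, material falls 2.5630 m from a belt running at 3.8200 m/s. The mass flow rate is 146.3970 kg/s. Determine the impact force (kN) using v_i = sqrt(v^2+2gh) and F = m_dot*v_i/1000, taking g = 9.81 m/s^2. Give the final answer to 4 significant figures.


v_i = sqrt(3.8200^2 + 2*9.81*2.5630) = 8.05472 m/s
F = 146.3970 * 8.05472 / 1000
F = 1.179 kN


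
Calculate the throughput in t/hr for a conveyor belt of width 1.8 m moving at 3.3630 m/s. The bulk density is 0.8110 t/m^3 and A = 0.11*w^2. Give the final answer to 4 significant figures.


A = 0.11 * 1.8^2 = 0.3564 m^2
C = 0.3564 * 3.3630 * 0.8110 * 3600
C = 3499 t/hr


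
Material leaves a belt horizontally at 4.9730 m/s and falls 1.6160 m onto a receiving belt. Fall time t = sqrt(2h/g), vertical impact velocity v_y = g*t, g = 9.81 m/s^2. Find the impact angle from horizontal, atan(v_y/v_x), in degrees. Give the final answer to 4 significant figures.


t = sqrt(2*1.6160/9.81) = 0.573986 s
v_y = 9.81 * 0.573986 = 5.6308 m/s
angle = atan(5.6308 / 4.9730) = 48.55 deg


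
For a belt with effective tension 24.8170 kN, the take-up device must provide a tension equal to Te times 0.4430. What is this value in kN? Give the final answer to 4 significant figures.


T_tu = 24.8170 * 0.4430
T_tu = 10.99 kN


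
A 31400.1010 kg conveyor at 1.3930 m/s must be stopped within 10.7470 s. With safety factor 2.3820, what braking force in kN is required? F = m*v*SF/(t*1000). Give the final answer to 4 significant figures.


F = 31400.1010 * 1.3930 / 10.7470 * 2.3820 / 1000
F = 9.695 kN


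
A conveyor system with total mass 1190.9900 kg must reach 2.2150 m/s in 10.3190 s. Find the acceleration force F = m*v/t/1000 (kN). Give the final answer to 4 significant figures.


F = 1190.9900 * 2.2150 / 10.3190 / 1000
F = 0.2556 kN


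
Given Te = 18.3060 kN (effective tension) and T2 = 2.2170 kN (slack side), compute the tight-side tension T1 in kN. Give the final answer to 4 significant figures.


T1 = Te + T2 = 18.3060 + 2.2170
T1 = 20.52 kN


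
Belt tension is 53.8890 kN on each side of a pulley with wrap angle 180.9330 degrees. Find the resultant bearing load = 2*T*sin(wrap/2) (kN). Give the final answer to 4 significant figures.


F = 2 * 53.8890 * sin(180.9330/2 deg)
F = 107.8 kN


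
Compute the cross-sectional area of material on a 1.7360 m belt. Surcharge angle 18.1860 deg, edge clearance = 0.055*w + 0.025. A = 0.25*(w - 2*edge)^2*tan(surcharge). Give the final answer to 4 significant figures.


edge = 0.055*1.7360 + 0.025 = 0.12048 m
ew = 1.7360 - 2*0.12048 = 1.49504 m
A = 0.25 * 1.49504^2 * tan(18.1860 deg)
A = 0.1836 m^2


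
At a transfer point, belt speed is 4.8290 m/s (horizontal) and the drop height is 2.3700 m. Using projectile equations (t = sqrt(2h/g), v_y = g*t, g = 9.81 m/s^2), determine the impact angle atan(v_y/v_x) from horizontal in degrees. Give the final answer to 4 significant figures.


t = sqrt(2*2.3700/9.81) = 0.695112 s
v_y = 9.81 * 0.695112 = 6.81905 m/s
angle = atan(6.81905 / 4.8290) = 54.70 deg


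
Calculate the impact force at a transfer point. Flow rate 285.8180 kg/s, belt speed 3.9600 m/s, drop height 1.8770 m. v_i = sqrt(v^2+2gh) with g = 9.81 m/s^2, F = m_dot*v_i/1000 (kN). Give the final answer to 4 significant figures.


v_i = sqrt(3.9600^2 + 2*9.81*1.8770) = 7.24626 m/s
F = 285.8180 * 7.24626 / 1000
F = 2.071 kN


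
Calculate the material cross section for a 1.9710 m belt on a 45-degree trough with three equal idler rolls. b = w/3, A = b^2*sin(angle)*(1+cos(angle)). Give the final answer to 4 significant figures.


b = 1.9710/3 = 0.657 m
A = 0.657^2 * sin(45 deg) * (1 + cos(45 deg))
A = 0.5210 m^2


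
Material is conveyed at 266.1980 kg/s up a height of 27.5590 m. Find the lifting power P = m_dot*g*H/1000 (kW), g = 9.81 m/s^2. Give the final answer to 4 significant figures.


P = 266.1980 * 9.81 * 27.5590 / 1000
P = 71.97 kW


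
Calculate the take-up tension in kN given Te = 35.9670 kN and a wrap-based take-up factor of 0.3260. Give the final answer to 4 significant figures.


T_tu = 35.9670 * 0.3260
T_tu = 11.73 kN


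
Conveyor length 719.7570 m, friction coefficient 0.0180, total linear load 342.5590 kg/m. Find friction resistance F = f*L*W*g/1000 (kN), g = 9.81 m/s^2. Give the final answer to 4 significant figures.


F = 0.0180 * 719.7570 * 342.5590 * 9.81 / 1000
F = 43.54 kN


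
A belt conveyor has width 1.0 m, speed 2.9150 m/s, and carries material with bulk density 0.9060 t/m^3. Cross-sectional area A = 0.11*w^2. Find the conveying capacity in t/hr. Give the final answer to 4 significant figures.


A = 0.11 * 1.0^2 = 0.11 m^2
C = 0.11 * 2.9150 * 0.9060 * 3600
C = 1046 t/hr


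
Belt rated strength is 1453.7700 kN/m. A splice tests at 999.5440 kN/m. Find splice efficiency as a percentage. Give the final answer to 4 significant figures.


Eff = 999.5440 / 1453.7700 * 100
Eff = 68.76 %


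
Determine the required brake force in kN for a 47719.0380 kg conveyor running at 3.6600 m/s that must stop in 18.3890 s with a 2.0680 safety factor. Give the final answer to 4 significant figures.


F = 47719.0380 * 3.6600 / 18.3890 * 2.0680 / 1000
F = 19.64 kN


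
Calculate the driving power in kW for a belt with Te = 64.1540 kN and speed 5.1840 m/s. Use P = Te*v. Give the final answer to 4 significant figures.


P = Te * v = 64.1540 * 5.1840
P = 332.6 kW


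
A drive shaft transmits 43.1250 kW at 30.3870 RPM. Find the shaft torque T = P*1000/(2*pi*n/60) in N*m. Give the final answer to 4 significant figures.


omega = 2*pi*30.3870/60 = 3.18212 rad/s
T = 43.1250*1000 / 3.18212
T = 13550 N*m


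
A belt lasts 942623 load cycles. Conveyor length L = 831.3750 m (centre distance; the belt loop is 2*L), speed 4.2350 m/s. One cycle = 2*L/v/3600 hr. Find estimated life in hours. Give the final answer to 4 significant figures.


cycle_time = 2 * 831.3750 / 4.2350 / 3600 = 0.109061 hr
life = 942623 * 0.109061 = 102800 hours


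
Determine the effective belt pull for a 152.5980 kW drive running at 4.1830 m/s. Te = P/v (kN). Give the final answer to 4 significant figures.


Te = P / v = 152.5980 / 4.1830
Te = 36.48 kN


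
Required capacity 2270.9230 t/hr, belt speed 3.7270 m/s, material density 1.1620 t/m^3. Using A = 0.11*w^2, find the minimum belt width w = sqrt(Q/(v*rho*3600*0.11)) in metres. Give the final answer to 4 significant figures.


A_req = 2270.9230 / (3.7270 * 1.1620 * 3600) = 0.145658 m^2
w = sqrt(0.145658 / 0.11)
w = 1.151 m


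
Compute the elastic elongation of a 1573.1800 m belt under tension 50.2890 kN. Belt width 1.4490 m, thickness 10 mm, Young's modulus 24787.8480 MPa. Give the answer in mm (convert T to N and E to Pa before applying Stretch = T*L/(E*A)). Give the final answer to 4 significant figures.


A = 1.4490 * 0.01 = 0.01449 m^2
Stretch = 50.2890*1000 * 1573.1800 / (24787.8480e6 * 0.01449) * 1000
Stretch = 220.3 mm
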